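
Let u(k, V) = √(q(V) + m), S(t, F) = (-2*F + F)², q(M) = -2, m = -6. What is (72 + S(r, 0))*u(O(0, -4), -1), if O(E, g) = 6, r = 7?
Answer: 144*I*√2 ≈ 203.65*I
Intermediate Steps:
S(t, F) = F² (S(t, F) = (-F)² = F²)
u(k, V) = 2*I*√2 (u(k, V) = √(-2 - 6) = √(-8) = 2*I*√2)
(72 + S(r, 0))*u(O(0, -4), -1) = (72 + 0²)*(2*I*√2) = (72 + 0)*(2*I*√2) = 72*(2*I*√2) = 144*I*√2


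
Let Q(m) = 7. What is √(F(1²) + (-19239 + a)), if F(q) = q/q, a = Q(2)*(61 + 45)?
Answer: 136*I ≈ 136.0*I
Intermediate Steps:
a = 742 (a = 7*(61 + 45) = 7*106 = 742)
F(q) = 1
√(F(1²) + (-19239 + a)) = √(1 + (-19239 + 742)) = √(1 - 18497) = √(-18496) = 136*I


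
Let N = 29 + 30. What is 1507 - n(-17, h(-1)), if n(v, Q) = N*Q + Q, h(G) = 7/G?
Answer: 1927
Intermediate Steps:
N = 59
n(v, Q) = 60*Q (n(v, Q) = 59*Q + Q = 60*Q)
1507 - n(-17, h(-1)) = 1507 - 60*7/(-1) = 1507 - 60*7*(-1) = 1507 - 60*(-7) = 1507 - 1*(-420) = 1507 + 420 = 1927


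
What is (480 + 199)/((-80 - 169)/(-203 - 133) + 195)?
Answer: 76048/21923 ≈ 3.4689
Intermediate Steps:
(480 + 199)/((-80 - 169)/(-203 - 133) + 195) = 679/(-249/(-336) + 195) = 679/(-249*(-1/336) + 195) = 679/(83/112 + 195) = 679/(21923/112) = 679*(112/21923) = 76048/21923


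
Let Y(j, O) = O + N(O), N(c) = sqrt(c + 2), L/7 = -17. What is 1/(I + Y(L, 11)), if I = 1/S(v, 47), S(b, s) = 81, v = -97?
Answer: 72252/710371 - 6561*sqrt(13)/710371 ≈ 0.068409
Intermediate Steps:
L = -119 (L = 7*(-17) = -119)
N(c) = sqrt(2 + c)
I = 1/81 ≈ 0.012346
Y(j, O) = O + sqrt(2 + O)
1/(I + Y(L, 11)) = 1/(1/81 + (11 + sqrt(2 + 11))) = 1/(1/81 + (11 + sqrt(13))) = 1/(892/81 + sqrt(13))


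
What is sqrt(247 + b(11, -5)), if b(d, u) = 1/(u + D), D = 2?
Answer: 2*sqrt(555)/3 ≈ 15.706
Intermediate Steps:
b(d, u) = 1/(2 + u) (b(d, u) = 1/(u + 2) = 1/(2 + u))
sqrt(247 + b(11, -5)) = sqrt(247 + 1/(2 - 5)) = sqrt(247 + 1/(-3)) = sqrt(247 - 1/3) = sqrt(740/3) = 2*sqrt(555)/3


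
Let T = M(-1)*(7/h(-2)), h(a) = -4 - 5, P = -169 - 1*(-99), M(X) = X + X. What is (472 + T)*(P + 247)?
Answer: 251458/3 ≈ 83819.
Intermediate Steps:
M(X) = 2*X
P = -70 (P = -169 + 99 = -70)
h(a) = -9
T = 14/9 (T = (2*(-1))*(7/(-9)) = -14*(-1)/9 = -2*(-7/9) = 14/9 ≈ 1.5556)
(472 + T)*(P + 247) = (472 + 14/9)*(-70 + 247) = (4262/9)*177 = 251458/3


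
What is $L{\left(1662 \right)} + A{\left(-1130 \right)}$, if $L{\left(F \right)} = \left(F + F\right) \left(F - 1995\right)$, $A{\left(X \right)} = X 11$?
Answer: $-1119322$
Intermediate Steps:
$A{\left(X \right)} = 11 X$
$L{\left(F \right)} = 2 F \left(-1995 + F\right)$
$L{\left(1662 \right)} + A{\left(-1130 \right)} = 2 \cdot 1662 \left(-1995 + 1662\right) + 11 \left(-1130\right) = 2 \cdot 1662 \left(-333\right) - 12430 = -1106892 - 12430 = -1119322$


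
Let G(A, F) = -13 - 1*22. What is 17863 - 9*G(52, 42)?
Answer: 18178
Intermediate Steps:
G(A, F) = -35 (G(A, F) = -13 - 22 = -35)
17863 - 9*G(52, 42) = 17863 - 9*(-35) = 17863 - 1*(-315) = 17863 + 315 = 18178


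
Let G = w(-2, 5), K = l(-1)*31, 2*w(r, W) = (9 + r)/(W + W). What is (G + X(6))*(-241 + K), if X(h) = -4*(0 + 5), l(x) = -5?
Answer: 38907/5 ≈ 7781.4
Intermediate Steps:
X(h) = -20 (X(h) = -4*5 = -20)
w(r, W) = (9 + r)/(4*W) (w(r, W) = ((9 + r)/(W + W))/2 = ((9 + r)/((2*W)))/2 = ((9 + r)*(1/(2*W)))/2 = ((9 + r)/(2*W))/2 = (9 + r)/(4*W))
K = -155 (K = -5*31 = -155)
G = 7/20 (G = (1/4)*(9 - 2)/5 = (1/4)*(1/5)*7 = 7/20 ≈ 0.35000)
(G + X(6))*(-241 + K) = (7/20 - 20)*(-241 - 155) = -393/20*(-396) = 38907/5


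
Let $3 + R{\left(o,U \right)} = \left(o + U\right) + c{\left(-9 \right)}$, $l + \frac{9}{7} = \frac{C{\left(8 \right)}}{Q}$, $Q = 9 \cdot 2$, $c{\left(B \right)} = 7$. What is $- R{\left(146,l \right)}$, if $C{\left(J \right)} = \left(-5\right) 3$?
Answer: $- \frac{6211}{42} \approx -147.88$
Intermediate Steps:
$C{\left(J \right)} = -15$
$Q = 18$
$l = - \frac{89}{42}$ ($l = - \frac{9}{7} - \frac{15}{18} = - \frac{9}{7} - \frac{5}{6} = - \frac{89}{42} \approx -2.119$)
$R{\left(o,U \right)} = 4 + U + o$ ($R{\left(o,U \right)} = -3 + \left(\left(o + U\right) + 7\right) = -3 + \left(\left(U + o\right) + 7\right) = -3 + \left(7 + U + o\right) = 4 + U + o$)
$- R{\left(146,l \right)} = - (4 - \frac{89}{42} + 146) = \left(-1\right) \frac{6211}{42} = - \frac{6211}{42}$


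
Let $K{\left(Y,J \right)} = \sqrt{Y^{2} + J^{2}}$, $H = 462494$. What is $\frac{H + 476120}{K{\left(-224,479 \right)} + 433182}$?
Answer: $\frac{406590689748}{187646365507} - \frac{938614 \sqrt{279617}}{187646365507} \approx 2.1641$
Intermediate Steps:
$K{\left(Y,J \right)} = \sqrt{J^{2} + Y^{2}}$
$\frac{H + 476120}{K{\left(-224,479 \right)} + 433182} = \frac{462494 + 476120}{\sqrt{479^{2} + \left(-224\right)^{2}} + 433182} = \frac{938614}{\sqrt{229441 + 50176} + 433182} = \frac{938614}{\sqrt{279617} + 433182} = \frac{938614}{433182 + \sqrt{279617}}$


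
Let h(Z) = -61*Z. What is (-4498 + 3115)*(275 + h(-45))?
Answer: -4176660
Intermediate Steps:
(-4498 + 3115)*(275 + h(-45)) = (-4498 + 3115)*(275 - 61*(-45)) = -1383*(275 + 2745) = -1383*3020 = -4176660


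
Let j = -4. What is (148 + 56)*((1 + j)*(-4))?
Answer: 2448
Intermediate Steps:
(148 + 56)*((1 + j)*(-4)) = (148 + 56)*((1 - 4)*(-4)) = 204*(-3*(-4)) = 204*12 = 2448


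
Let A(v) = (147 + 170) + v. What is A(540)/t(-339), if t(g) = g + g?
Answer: -857/678 ≈ -1.2640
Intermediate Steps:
t(g) = 2*g
A(v) = 317 + v
A(540)/t(-339) = (317 + 540)/((2*(-339))) = 857/(-678) = 857*(-1/678) = -857/678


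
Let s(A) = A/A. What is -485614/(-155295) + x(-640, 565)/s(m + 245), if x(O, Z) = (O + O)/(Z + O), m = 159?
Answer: 3135982/155295 ≈ 20.194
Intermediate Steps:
s(A) = 1
x(O, Z) = 2*O/(O + Z) (x(O, Z) = (2*O)/(O + Z) = 2*O/(O + Z))
-485614/(-155295) + x(-640, 565)/s(m + 245) = -485614/(-155295) + (2*(-640)/(-640 + 565))/1 = -485614*(-1/155295) + (2*(-640)/(-75))*1 = 485614/155295 + (2*(-640)*(-1/75))*1 = 485614/155295 + (256/15)*1 = 485614/155295 + 256/15 = 3135982/155295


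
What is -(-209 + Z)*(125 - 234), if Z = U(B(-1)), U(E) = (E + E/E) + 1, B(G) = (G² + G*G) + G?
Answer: -22454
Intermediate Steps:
B(G) = G + 2*G² (B(G) = (G² + G²) + G = 2*G² + G = G + 2*G²)
U(E) = 2 + E (U(E) = (E + 1) + 1 = (1 + E) + 1 = 2 + E)
Z = 3 (Z = 2 - (1 + 2*(-1)) = 2 - (1 - 2) = 2 - 1*(-1) = 2 + 1 = 3)
-(-209 + Z)*(125 - 234) = -(-209 + 3)*(125 - 234) = -(-206)*(-109) = -1*22454 = -22454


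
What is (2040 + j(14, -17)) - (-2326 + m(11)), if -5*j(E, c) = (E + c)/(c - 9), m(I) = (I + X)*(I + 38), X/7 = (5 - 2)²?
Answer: 96197/130 ≈ 739.98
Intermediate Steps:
X = 63 (X = 7*(5 - 2)² = 7*3² = 7*9 = 63)
m(I) = (38 + I)*(63 + I) (m(I) = (I + 63)*(I + 38) = (63 + I)*(38 + I) = (38 + I)*(63 + I))
j(E, c) = -(E + c)/(5*(-9 + c)) (j(E, c) = -(E + c)/(5*(c - 9)) = -(E + c)/(5*(-9 + c)))
(2040 + j(14, -17)) - (-2326 + m(11)) = (2040 + (-1*14 - 1*(-17))/(5*(-9 - 17))) - (-2326 + (2394 + 11² + 101*11)) = (2040 + (⅕)*(-14 + 17)/(-26)) - (-2326 + (2394 + 121 + 1111)) = (2040 + (⅕)*(-1/26)*3) - (-2326 + 3626) = (2040 - 3/130) - 1*1300 = 265197/130 - 1300 = 96197/130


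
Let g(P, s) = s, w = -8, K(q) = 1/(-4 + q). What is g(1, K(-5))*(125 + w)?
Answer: -13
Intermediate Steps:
g(1, K(-5))*(125 + w) = (125 - 8)/(-4 - 5) = 117/(-9) = -⅑*117 = -13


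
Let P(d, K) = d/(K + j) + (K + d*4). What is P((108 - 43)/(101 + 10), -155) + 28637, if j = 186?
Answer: 98014687/3441 ≈ 28484.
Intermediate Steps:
P(d, K) = K + 4*d + d/(186 + K) (P(d, K) = d/(K + 186) + (K + d*4) = d/(186 + K) + (K + 4*d) = K + 4*d + d/(186 + K))
P((108 - 43)/(101 + 10), -155) + 28637 = ((-155)² + 186*(-155) + 745*((108 - 43)/(101 + 10)) + 4*(-155)*((108 - 43)/(101 + 10)))/(186 - 155) + 28637 = (24025 - 28830 + 745*(65/111) + 4*(-155)*(65/111))/31 + 28637 = (24025 - 28830 + 48425/111 - 40300/111)/31 + 28637 = (1/31)*(-525230/111) + 28637 = -525230/3441 + 28637 = 98014687/3441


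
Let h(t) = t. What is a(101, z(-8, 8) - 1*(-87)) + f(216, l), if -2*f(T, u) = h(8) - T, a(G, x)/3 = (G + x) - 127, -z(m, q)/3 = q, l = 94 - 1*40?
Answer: 215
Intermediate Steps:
l = 54 (l = 94 - 40 = 54)
z(m, q) = -3*q
a(G, x) = -381 + 3*G + 3*x (a(G, x) = 3*((G + x) - 127) = 3*(-127 + G + x) = -381 + 3*G + 3*x)
f(T, u) = -4 + T/2 (f(T, u) = -(8 - T)/2 = -4 + T/2)
a(101, z(-8, 8) - 1*(-87)) + f(216, l) = (-381 + 3*101 + 3*(-3*8 - 1*(-87))) + (-4 + (1/2)*216) = (-381 + 303 + 3*(-24 + 87)) + (-4 + 108) = (-381 + 303 + 3*63) + 104 = (-381 + 303 + 189) + 104 = 111 + 104 = 215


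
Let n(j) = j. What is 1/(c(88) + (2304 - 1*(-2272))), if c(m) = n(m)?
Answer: 1/4664 ≈ 0.00021441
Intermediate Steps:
c(m) = m
1/(c(88) + (2304 - 1*(-2272))) = 1/(88 + (2304 - 1*(-2272))) = 1/(88 + (2304 + 2272)) = 1/(88 + 4576) = 1/4664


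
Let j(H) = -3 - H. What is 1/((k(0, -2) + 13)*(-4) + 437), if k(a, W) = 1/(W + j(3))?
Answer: 2/771 ≈ 0.0025940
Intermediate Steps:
k(a, W) = 1/(-6 + W) (k(a, W) = 1/(W + (-3 - 1*3)) = 1/(W + (-3 - 3)) = 1/(W - 6) = 1/(-6 + W))
1/((k(0, -2) + 13)*(-4) + 437) = 1/((1/(-6 - 2) + 13)*(-4) + 437) = 1/((1/(-8) + 13)*(-4) + 437) = 1/((-1/8 + 13)*(-4) + 437) = 1/((103/8)*(-4) + 437) = 1/(-103/2 + 437) = 1/(771/2) = 2/771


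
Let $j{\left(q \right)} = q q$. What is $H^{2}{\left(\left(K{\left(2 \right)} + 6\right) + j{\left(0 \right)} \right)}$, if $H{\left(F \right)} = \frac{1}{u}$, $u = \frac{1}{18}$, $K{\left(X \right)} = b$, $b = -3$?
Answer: $324$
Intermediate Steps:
$j{\left(q \right)} = q^{2}$
$K{\left(X \right)} = -3$
$u = \frac{1}{18} \approx 0.055556$
$H{\left(F \right)} = 18$ ($H{\left(F \right)} = \frac{1}{\frac{1}{18}} = 18$)
$H^{2}{\left(\left(K{\left(2 \right)} + 6\right) + j{\left(0 \right)} \right)} = 18^{2} = 324$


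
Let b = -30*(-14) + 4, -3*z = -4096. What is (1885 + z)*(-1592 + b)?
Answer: -11389168/3 ≈ -3.7964e+6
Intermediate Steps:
z = 4096/3 (z = -⅓*(-4096) = 4096/3 ≈ 1365.3)
b = 424 (b = 420 + 4 = 424)
(1885 + z)*(-1592 + b) = (1885 + 4096/3)*(-1592 + 424) = (9751/3)*(-1168) = -11389168/3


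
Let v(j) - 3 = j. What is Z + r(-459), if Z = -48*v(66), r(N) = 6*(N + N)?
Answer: -8820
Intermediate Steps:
r(N) = 12*N (r(N) = 6*(2*N) = 12*N)
v(j) = 3 + j
Z = -3312 (Z = -48*(3 + 66) = -48*69 = -3312)
Z + r(-459) = -3312 + 12*(-459) = -3312 - 5508 = -8820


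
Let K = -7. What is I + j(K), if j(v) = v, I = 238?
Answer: 231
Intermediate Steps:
I + j(K) = 238 - 7 = 231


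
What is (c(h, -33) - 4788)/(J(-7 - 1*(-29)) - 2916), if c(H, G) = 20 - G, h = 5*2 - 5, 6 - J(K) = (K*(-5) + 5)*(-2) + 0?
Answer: 947/624 ≈ 1.5176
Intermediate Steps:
J(K) = 16 - 10*K (J(K) = 6 - ((K*(-5) + 5)*(-2) + 0) = 6 - ((-5*K + 5)*(-2) + 0) = 6 - ((5 - 5*K)*(-2) + 0) = 6 - ((-10 + 10*K) + 0) = 6 - (-10 + 10*K) = 6 + (10 - 10*K) = 16 - 10*K)
h = 5 (h = 10 - 5 = 5)
(c(h, -33) - 4788)/(J(-7 - 1*(-29)) - 2916) = ((20 - 1*(-33)) - 4788)/((16 - 10*(-7 - 1*(-29))) - 2916) = ((20 + 33) - 4788)/((16 - 10*(-7 + 29)) - 2916) = (53 - 4788)/((16 - 10*22) - 2916) = -4735/((16 - 220) - 2916) = -4735/(-204 - 2916) = -4735/(-3120) = -4735*(-1/3120) = 947/624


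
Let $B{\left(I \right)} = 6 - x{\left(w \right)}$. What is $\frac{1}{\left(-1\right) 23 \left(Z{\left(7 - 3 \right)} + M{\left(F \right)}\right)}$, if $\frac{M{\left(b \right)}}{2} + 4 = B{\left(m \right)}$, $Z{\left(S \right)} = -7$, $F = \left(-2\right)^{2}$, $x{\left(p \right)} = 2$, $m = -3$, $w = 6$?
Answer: $\frac{1}{161} \approx 0.0062112$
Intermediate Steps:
$F = 4$
$B{\left(I \right)} = 4$ ($B{\left(I \right)} = 6 - 2 = 4$)
$M{\left(b \right)} = 0$ ($M{\left(b \right)} = -8 + 2 \cdot 4 = -8 + 8 = 0$)
$\frac{1}{\left(-1\right) 23 \left(Z{\left(7 - 3 \right)} + M{\left(F \right)}\right)} = \frac{1}{\left(-1\right) 23 \left(-7 + 0\right)} = \frac{1}{\left(-1\right) 23 \left(-7\right)} = \frac{1}{\left(-1\right) \left(-161\right)} = \frac{1}{161}$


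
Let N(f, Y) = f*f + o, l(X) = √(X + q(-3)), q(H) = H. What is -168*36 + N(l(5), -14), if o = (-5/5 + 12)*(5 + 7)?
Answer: -5914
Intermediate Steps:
o = 132 (o = (-5*⅕ + 12)*12 = (-1 + 12)*12 = 11*12 = 132)
l(X) = √(-3 + X) (l(X) = √(X - 3) = √(-3 + X))
N(f, Y) = 132 + f² (N(f, Y) = f*f + 132 = f² + 132 = 132 + f²)
-168*36 + N(l(5), -14) = -168*36 + (132 + (√(-3 + 5))²) = -6048 + (132 + (√2)²) = -6048 + (132 + 2) = -6048 + 134 = -5914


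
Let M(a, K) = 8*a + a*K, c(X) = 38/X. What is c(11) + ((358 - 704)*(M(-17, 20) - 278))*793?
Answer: 2275691170/11 ≈ 2.0688e+8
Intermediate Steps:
M(a, K) = 8*a + K*a
c(11) + ((358 - 704)*(M(-17, 20) - 278))*793 = 38/11 + ((358 - 704)*(-17*(8 + 20) - 278))*793 = 38*(1/11) - 346*(-17*28 - 278)*793 = 38/11 - 346*(-476 - 278)*793 = 38/11 - 346*(-754)*793 = 38/11 + 260884*793 = 38/11 + 206881012 = 2275691170/11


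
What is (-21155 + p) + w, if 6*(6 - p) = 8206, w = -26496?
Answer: -147038/3 ≈ -49013.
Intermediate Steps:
p = -4085/3 (p = 6 - ⅙*8206 = 6 - 4103/3 = -4085/3 ≈ -1361.7)
(-21155 + p) + w = (-21155 - 4085/3) - 26496 = -67550/3 - 26496 = -147038/3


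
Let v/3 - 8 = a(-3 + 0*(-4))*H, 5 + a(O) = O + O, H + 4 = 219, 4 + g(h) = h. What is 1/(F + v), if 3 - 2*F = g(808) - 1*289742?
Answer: 2/274799 ≈ 7.2780e-6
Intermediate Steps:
g(h) = -4 + h
H = 215 (H = -4 + 219 = 215)
a(O) = -5 + 2*O (a(O) = -5 + (O + O) = -5 + 2*O)
F = 288941/2 (F = 3/2 - ((-4 + 808) - 1*289742)/2 = 3/2 - (804 - 289742)/2 = 3/2 - ½*(-288938) = 3/2 + 144469 = 288941/2 ≈ 1.4447e+5)
v = -7071 (v = 24 + 3*((-5 + 2*(-3 + 0*(-4)))*215) = 24 + 3*((-5 + 2*(-3 + 0))*215) = 24 + 3*((-5 + 2*(-3))*215) = 24 + 3*((-5 - 6)*215) = 24 + 3*(-11*215) = 24 + 3*(-2365) = 24 - 7095 = -7071)
1/(F + v) = 1/(288941/2 - 7071) = 1/(274799/2) = 2/274799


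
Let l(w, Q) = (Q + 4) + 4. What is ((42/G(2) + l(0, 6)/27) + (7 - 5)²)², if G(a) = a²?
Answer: 657721/2916 ≈ 225.56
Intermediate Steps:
l(w, Q) = 8 + Q (l(w, Q) = (4 + Q) + 4 = 8 + Q)
((42/G(2) + l(0, 6)/27) + (7 - 5)²)² = ((42/(2²) + (8 + 6)/27) + (7 - 5)²)² = ((42/4 + 14*(1/27)) + 2²)² = ((42*(¼) + 14/27) + 4)² = ((21/2 + 14/27) + 4)² = (595/54 + 4)² = (811/54)² = 657721/2916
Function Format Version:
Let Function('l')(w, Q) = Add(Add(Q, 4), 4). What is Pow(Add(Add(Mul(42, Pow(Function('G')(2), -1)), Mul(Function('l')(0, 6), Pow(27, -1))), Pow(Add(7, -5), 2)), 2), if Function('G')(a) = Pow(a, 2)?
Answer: Rational(657721, 2916) ≈ 225.56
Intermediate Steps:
Function('l')(w, Q) = Add(8, Q) (Function('l')(w, Q) = Add(Add(4, Q), 4) = Add(8, Q))
Pow(Add(Add(Mul(42, Pow(Function('G')(2), -1)), Mul(Function('l')(0, 6), Pow(27, -1))), Pow(Add(7, -5), 2)), 2) = Pow(Add(Add(Mul(42, Pow(Pow(2, 2), -1)), Mul(Add(8, 6), Pow(27, -1))), Pow(Add(7, -5), 2)), 2) = Pow(Add(Add(Mul(42, Pow(4, -1)), Mul(14, Rational(1, 27))), Pow(2, 2)), 2) = Pow(Add(Add(Mul(42, Rational(1, 4)), Rational(14, 27)), 4), 2) = Pow(Add(Add(Rational(21, 2), Rational(14, 27)), 4), 2) = Pow(Add(Rational(595, 54), 4), 2) = Pow(Rational(811, 54), 2) = Rational(657721, 2916)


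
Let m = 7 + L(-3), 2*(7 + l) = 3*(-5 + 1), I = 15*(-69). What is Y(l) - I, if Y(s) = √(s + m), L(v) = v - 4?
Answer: 1035 + I*√13 ≈ 1035.0 + 3.6056*I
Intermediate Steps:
L(v) = -4 + v
I = -1035
l = -13 (l = -7 + (3*(-5 + 1))/2 = -7 + (3*(-4))/2 = -7 + (½)*(-12) = -7 - 6 = -13)
m = 0 (m = 7 + (-4 - 3) = 7 - 7 = 0)
Y(s) = √s (Y(s) = √(s + 0) = √s)
Y(l) - I = √(-13) - 1*(-1035) = I*√13 + 1035 = 1035 + I*√13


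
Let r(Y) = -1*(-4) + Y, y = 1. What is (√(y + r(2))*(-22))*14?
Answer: -308*√7 ≈ -814.89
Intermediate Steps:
r(Y) = 4 + Y
(√(y + r(2))*(-22))*14 = (√(1 + (4 + 2))*(-22))*14 = (√(1 + 6)*(-22))*14 = (√7*(-22))*14 = -22*√7*14 = -308*√7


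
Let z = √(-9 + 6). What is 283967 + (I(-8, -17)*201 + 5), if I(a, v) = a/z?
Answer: 283972 + 536*I*√3 ≈ 2.8397e+5 + 928.38*I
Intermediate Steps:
z = I*√3 (z = √(-3) = I*√3 ≈ 1.732*I)
I(a, v) = -I*a*√3/3 (I(a, v) = a/((I*√3)) = a*(-I*√3/3) = -I*a*√3/3)
283967 + (I(-8, -17)*201 + 5) = 283967 + (-⅓*I*(-8)*√3*201 + 5) = 283967 + ((8*I*√3/3)*201 + 5) = 283967 + (536*I*√3 + 5) = 283967 + (5 + 536*I*√3) = 283972 + 536*I*√3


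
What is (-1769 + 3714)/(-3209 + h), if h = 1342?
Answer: -1945/1867 ≈ -1.0418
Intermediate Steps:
(-1769 + 3714)/(-3209 + h) = (-1769 + 3714)/(-3209 + 1342) = 1945/(-1867) = 1945*(-1/1867) = -1945/1867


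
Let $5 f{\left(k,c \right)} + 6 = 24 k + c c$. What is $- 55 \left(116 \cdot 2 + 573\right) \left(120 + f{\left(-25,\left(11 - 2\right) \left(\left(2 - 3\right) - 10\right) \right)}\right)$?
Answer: $-86734725$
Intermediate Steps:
$f{\left(k,c \right)} = - \frac{6}{5} + \frac{c^{2}}{5} + \frac{24 k}{5}$ ($f{\left(k,c \right)} = - \frac{6}{5} + \frac{24 k + c c}{5} = - \frac{6}{5} + \frac{24 k + c^{2}}{5} = - \frac{6}{5} + \frac{c^{2} + 24 k}{5} = - \frac{6}{5} + \left(\frac{c^{2}}{5} + \frac{24 k}{5}\right) = - \frac{6}{5} + \frac{c^{2}}{5} + \frac{24 k}{5}$)
$- 55 \left(116 \cdot 2 + 573\right) \left(120 + f{\left(-25,\left(11 - 2\right) \left(\left(2 - 3\right) - 10\right) \right)}\right) = - 55 \left(116 \cdot 2 + 573\right) \left(120 + \left(- \frac{6}{5} + \frac{\left(\left(11 - 2\right) \left(\left(2 - 3\right) - 10\right)\right)^{2}}{5} + \frac{24}{5} \left(-25\right)\right)\right) = - 55 \left(232 + 573\right) \left(120 - \left(\frac{606}{5} - \frac{81 \left(-1 - 10\right)^{2}}{5}\right)\right) = - 55 \cdot 805 \left(120 - \left(\frac{606}{5} - \frac{9801}{5}\right)\right) = - 55 \cdot 805 \left(120 - -1839\right) = - 55 \cdot 805 \left(120 + 1839\right) = - 55 \cdot 805 \cdot 1959 = \left(-55\right) 1576995 = -86734725$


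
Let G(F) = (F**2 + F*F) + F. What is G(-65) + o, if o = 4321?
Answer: 12706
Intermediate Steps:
G(F) = F + 2*F**2 (G(F) = (F**2 + F**2) + F = 2*F**2 + F = F + 2*F**2)
G(-65) + o = -65*(1 + 2*(-65)) + 4321 = -65*(1 - 130) + 4321 = -65*(-129) + 4321 = 8385 + 4321 = 12706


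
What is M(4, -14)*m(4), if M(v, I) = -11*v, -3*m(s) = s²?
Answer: 704/3 ≈ 234.67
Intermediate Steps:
m(s) = -s²/3
M(4, -14)*m(4) = (-11*4)*(-⅓*4²) = -(-44)*16/3 = -44*(-16/3) = 704/3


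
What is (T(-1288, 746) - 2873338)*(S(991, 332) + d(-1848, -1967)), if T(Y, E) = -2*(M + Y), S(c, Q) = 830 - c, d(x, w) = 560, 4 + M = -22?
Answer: -1145413290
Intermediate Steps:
M = -26 (M = -4 - 22 = -26)
T(Y, E) = 52 - 2*Y (T(Y, E) = -2*(-26 + Y) = 52 - 2*Y)
(T(-1288, 746) - 2873338)*(S(991, 332) + d(-1848, -1967)) = ((52 - 2*(-1288)) - 2873338)*((830 - 1*991) + 560) = ((52 + 2576) - 2873338)*((830 - 991) + 560) = (2628 - 2873338)*(-161 + 560) = -2870710*399 = -1145413290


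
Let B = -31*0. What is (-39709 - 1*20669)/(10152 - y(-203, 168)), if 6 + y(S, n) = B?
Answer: -10063/1693 ≈ -5.9439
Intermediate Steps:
B = 0 (B = -1*0 = 0)
y(S, n) = -6 (y(S, n) = -6 + 0 = -6)
(-39709 - 1*20669)/(10152 - y(-203, 168)) = (-39709 - 1*20669)/(10152 - 1*(-6)) = (-39709 - 20669)/(10152 + 6) = -60378/10158 = -60378*1/10158 = -10063/1693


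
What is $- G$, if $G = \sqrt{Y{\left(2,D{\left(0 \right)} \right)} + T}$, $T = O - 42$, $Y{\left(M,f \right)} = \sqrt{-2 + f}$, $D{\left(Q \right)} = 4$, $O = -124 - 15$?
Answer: $- i \sqrt{181 - \sqrt{2}} \approx - 13.401 i$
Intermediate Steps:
$O = -139$
$T = -181$ ($T = -139 - 42 = -181$)
$G = \sqrt{-181 + \sqrt{2}}$ ($G = \sqrt{\sqrt{-2 + 4} - 181} = \sqrt{\sqrt{2} - 181} = \sqrt{-181 + \sqrt{2}} \approx 13.401 i$)
$- G = - \sqrt{-181 + \sqrt{2}}$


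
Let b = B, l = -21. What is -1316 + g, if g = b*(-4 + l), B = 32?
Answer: -2116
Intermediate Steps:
b = 32
g = -800 (g = 32*(-4 - 21) = 32*(-25) = -800)
-1316 + g = -1316 - 800 = -2116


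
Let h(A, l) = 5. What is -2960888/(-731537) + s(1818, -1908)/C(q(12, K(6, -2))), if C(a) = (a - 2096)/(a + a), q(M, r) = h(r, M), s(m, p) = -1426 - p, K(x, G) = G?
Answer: 2665208468/1529643867 ≈ 1.7424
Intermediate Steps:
q(M, r) = 5
C(a) = (-2096 + a)/(2*a) (C(a) = (-2096 + a)/((2*a)) = (-2096 + a)*(1/(2*a)) = (-2096 + a)/(2*a))
-2960888/(-731537) + s(1818, -1908)/C(q(12, K(6, -2))) = -2960888/(-731537) + (-1426 - 1*(-1908))/(((1/2)*(-2096 + 5)/5)) = -2960888*(-1/731537) + (-1426 + 1908)/(((1/2)*(1/5)*(-2091))) = 2960888/731537 + 482/(-2091/10) = 2960888/731537 + 482*(-10/2091) = 2960888/731537 - 4820/2091 = 2665208468/1529643867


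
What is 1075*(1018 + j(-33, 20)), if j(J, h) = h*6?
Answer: 1223350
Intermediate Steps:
j(J, h) = 6*h
1075*(1018 + j(-33, 20)) = 1075*(1018 + 6*20) = 1075*(1018 + 120) = 1075*1138 = 1223350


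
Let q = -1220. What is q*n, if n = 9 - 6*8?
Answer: 47580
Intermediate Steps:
n = -39 (n = 9 - 48 = -39)
q*n = -1220*(-39) = 47580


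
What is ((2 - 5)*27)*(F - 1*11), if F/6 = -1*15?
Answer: 8181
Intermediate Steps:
F = -90 (F = 6*(-1*15) = 6*(-15) = -90)
((2 - 5)*27)*(F - 1*11) = ((2 - 5)*27)*(-90 - 1*11) = (-3*27)*(-90 - 11) = -81*(-101) = 8181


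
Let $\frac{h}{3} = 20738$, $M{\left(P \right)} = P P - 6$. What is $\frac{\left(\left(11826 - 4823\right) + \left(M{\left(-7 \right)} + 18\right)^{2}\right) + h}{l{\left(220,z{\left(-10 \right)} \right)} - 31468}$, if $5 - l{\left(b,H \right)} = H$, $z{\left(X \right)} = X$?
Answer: $- \frac{72938}{31453} \approx -2.319$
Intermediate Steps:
$M{\left(P \right)} = -6 + P^{2}$ ($M{\left(P \right)} = P^{2} - 6 = -6 + P^{2}$)
$l{\left(b,H \right)} = 5 - H$
$h = 62214$ ($h = 3 \cdot 20738 = 62214$)
$\frac{\left(\left(11826 - 4823\right) + \left(M{\left(-7 \right)} + 18\right)^{2}\right) + h}{l{\left(220,z{\left(-10 \right)} \right)} - 31468} = \frac{\left(\left(11826 - 4823\right) + \left(\left(-6 + \left(-7\right)^{2}\right) + 18\right)^{2}\right) + 62214}{\left(5 - -10\right) - 31468} = \frac{\left(7003 + \left(\left(-6 + 49\right) + 18\right)^{2}\right) + 62214}{\left(5 + 10\right) - 31468} = \frac{\left(7003 + \left(43 + 18\right)^{2}\right) + 62214}{15 - 31468} = \frac{\left(7003 + 61^{2}\right) + 62214}{-31453} = \left(\left(7003 + 3721\right) + 62214\right) \left(- \frac{1}{31453}\right) = \left(10724 + 62214\right) \left(- \frac{1}{31453}\right) = 72938 \left(- \frac{1}{31453}\right) = - \frac{72938}{31453}$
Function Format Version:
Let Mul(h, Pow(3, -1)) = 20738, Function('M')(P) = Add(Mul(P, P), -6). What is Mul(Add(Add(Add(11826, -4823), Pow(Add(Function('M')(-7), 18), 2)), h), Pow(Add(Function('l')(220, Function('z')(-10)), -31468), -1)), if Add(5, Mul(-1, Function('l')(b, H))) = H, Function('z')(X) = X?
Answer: Rational(-72938, 31453) ≈ -2.3190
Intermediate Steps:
Function('M')(P) = Add(-6, Pow(P, 2)) (Function('M')(P) = Add(Pow(P, 2), -6) = Add(-6, Pow(P, 2)))
Function('l')(b, H) = Add(5, Mul(-1, H))
h = 62214 (h = Mul(3, 20738) = 62214)
Mul(Add(Add(Add(11826, -4823), Pow(Add(Function('M')(-7), 18), 2)), h), Pow(Add(Function('l')(220, Function('z')(-10)), -31468), -1)) = Mul(Add(Add(Add(11826, -4823), Pow(Add(Add(-6, Pow(-7, 2)), 18), 2)), 62214), Pow(Add(Add(5, Mul(-1, -10)), -31468), -1)) = Mul(Add(Add(7003, Pow(Add(Add(-6, 49), 18), 2)), 62214), Pow(Add(Add(5, 10), -31468), -1)) = Mul(Add(Add(7003, Pow(Add(43, 18), 2)), 62214), Pow(Add(15, -31468), -1)) = Mul(Add(Add(7003, Pow(61, 2)), 62214), Pow(-31453, -1)) = Mul(Add(Add(7003, 3721), 62214), Rational(-1, 31453)) = Mul(Add(10724, 62214), Rational(-1, 31453)) = Mul(72938, Rational(-1, 31453)) = Rational(-72938, 31453)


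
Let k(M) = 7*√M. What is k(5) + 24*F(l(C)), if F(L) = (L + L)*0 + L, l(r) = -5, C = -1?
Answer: -120 + 7*√5 ≈ -104.35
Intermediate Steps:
F(L) = L (F(L) = (2*L)*0 + L = 0 + L = L)
k(5) + 24*F(l(C)) = 7*√5 + 24*(-5) = 7*√5 - 120 = -120 + 7*√5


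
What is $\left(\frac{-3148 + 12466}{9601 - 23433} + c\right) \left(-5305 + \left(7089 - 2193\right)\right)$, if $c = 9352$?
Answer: $- \frac{26451573157}{6916} \approx -3.8247 \cdot 10^{6}$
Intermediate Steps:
$\left(\frac{-3148 + 12466}{9601 - 23433} + c\right) \left(-5305 + \left(7089 - 2193\right)\right) = \left(\frac{-3148 + 12466}{9601 - 23433} + 9352\right) \left(-5305 + \left(7089 - 2193\right)\right) = \left(\frac{9318}{-13832} + 9352\right) \left(-5305 + \left(7089 - 2193\right)\right) = \left(9318 \left(- \frac{1}{13832}\right) + 9352\right) \left(-5305 + 4896\right) = \left(- \frac{4659}{6916} + 9352\right) \left(-409\right) = \frac{64673773}{6916} \left(-409\right) = - \frac{26451573157}{6916}$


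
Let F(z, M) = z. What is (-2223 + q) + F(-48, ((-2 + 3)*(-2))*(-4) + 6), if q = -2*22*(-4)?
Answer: -2095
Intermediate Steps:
q = 176 (q = -44*(-4) = 176)
(-2223 + q) + F(-48, ((-2 + 3)*(-2))*(-4) + 6) = (-2223 + 176) - 48 = -2047 - 48 = -2095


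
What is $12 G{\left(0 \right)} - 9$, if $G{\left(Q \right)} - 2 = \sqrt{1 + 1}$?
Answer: $15 + 12 \sqrt{2} \approx 31.971$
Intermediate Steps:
$G{\left(Q \right)} = 2 + \sqrt{2}$ ($G{\left(Q \right)} = 2 + \sqrt{1 + 1} = 2 + \sqrt{2}$)
$12 G{\left(0 \right)} - 9 = 12 \left(2 + \sqrt{2}\right) - 9 = \left(24 + 12 \sqrt{2}\right) - 9 = 15 + 12 \sqrt{2}$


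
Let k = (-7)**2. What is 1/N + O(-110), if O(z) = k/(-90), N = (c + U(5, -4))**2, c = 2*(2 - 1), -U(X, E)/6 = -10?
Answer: -94133/172980 ≈ -0.54418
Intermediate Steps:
U(X, E) = 60 (U(X, E) = -6*(-10) = 60)
k = 49
c = 2 (c = 2*1 = 2)
N = 3844 (N = (2 + 60)**2 = 62**2 = 3844)
O(z) = -49/90 (O(z) = 49/(-90) = 49*(-1/90) = -49/90)
1/N + O(-110) = 1/3844 - 49/90 = -94133/172980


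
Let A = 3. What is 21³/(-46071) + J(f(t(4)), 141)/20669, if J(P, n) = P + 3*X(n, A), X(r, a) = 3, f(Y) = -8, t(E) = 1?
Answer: -21263282/105804611 ≈ -0.20097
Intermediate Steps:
J(P, n) = 9 + P (J(P, n) = P + 3*3 = P + 9 = 9 + P)
21³/(-46071) + J(f(t(4)), 141)/20669 = 21³/(-46071) + (9 - 8)/20669 = 9261*(-1/46071) + 1*(1/20669) = -1029/5119 + 1/20669 = -21263282/105804611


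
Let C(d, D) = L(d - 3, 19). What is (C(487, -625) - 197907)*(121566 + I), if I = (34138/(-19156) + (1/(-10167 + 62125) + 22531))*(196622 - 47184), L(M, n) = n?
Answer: -82891418141307841223168/124413431 ≈ -6.6626e+14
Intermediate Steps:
C(d, D) = 19
I = 418865344010254240/124413431 (I = (34138*(-1/19156) + (1/51958 + 22531))*149438 = (-17069/9578 + (1/51958 + 22531))*149438 = (-17069/9578 + 1170665699/51958)*149438 = (2802937298480/124413431)*149438 = 418865344010254240/124413431 ≈ 3.3667e+9)
(C(487, -625) - 197907)*(121566 + I) = (19 - 197907)*(121566 + 418865344010254240/124413431) = -197888*418880468453407186/124413431 = -82891418141307841223168/124413431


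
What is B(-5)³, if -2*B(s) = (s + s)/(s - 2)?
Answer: -125/343 ≈ -0.36443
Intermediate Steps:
B(s) = -s/(-2 + s) (B(s) = -(s + s)/(2*(s - 2)) = -2*s/(2*(-2 + s)) = -s/(-2 + s))
B(-5)³ = (-1*(-5)/(-2 - 5))³ = (-1*(-5)/(-7))³ = (-1*(-5)*(-⅐))³ = (-5/7)³ = -125/343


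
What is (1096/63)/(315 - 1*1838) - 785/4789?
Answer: -80568709/459499761 ≈ -0.17534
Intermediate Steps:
(1096/63)/(315 - 1*1838) - 785/4789 = (1096*(1/63))/(315 - 1838) - 785*1/4789 = (1096/63)/(-1523) - 785/4789 = (1096/63)*(-1/1523) - 785/4789 = -1096/95949 - 785/4789 = -80568709/459499761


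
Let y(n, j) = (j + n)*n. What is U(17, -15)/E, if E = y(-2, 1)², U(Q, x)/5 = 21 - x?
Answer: 45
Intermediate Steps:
y(n, j) = n*(j + n)
U(Q, x) = 105 - 5*x (U(Q, x) = 5*(21 - x) = 105 - 5*x)
E = 4 (E = (-2*(1 - 2))² = (-2*(-1))² = 2² = 4)
U(17, -15)/E = (105 - 5*(-15))/4 = (105 + 75)*(¼) = 180*(¼) = 45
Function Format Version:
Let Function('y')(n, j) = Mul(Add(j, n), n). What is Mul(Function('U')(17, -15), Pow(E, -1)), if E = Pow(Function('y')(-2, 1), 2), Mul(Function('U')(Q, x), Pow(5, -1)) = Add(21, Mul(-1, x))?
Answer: 45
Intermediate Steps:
Function('y')(n, j) = Mul(n, Add(j, n))
Function('U')(Q, x) = Add(105, Mul(-5, x)) (Function('U')(Q, x) = Mul(5, Add(21, Mul(-1, x))) = Add(105, Mul(-5, x)))
E = 4 (E = Pow(Mul(-2, Add(1, -2)), 2) = Pow(Mul(-2, -1), 2) = Pow(2, 2) = 4)
Mul(Function('U')(17, -15), Pow(E, -1)) = Mul(Add(105, Mul(-5, -15)), Pow(4, -1)) = Mul(Add(105, 75), Rational(1, 4)) = Mul(180, Rational(1, 4)) = 45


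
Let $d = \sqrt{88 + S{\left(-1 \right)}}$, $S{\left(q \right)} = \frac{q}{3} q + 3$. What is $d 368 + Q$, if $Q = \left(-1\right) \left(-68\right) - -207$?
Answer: $275 + \frac{368 \sqrt{822}}{3} \approx 3791.9$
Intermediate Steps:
$Q = 275$ ($Q = 68 + 207 = 275$)
$S{\left(q \right)} = 3 + \frac{q^{2}}{3}$ ($S{\left(q \right)} = q \frac{1}{3} q + 3 = \frac{q}{3} q + 3 = \frac{q^{2}}{3} + 3 = 3 + \frac{q^{2}}{3}$)
$d = \frac{\sqrt{822}}{3}$ ($d = \sqrt{88 + \left(3 + \frac{\left(-1\right)^{2}}{3}\right)} = \sqrt{88 + \left(3 + \frac{1}{3} \cdot 1\right)} = \sqrt{88 + \left(3 + \frac{1}{3}\right)} = \sqrt{88 + \frac{10}{3}} = \sqrt{\frac{274}{3}} = \frac{\sqrt{822}}{3} \approx 9.5569$)
$d 368 + Q = \frac{\sqrt{822}}{3} \cdot 368 + 275 = \frac{368 \sqrt{822}}{3} + 275 = 275 + \frac{368 \sqrt{822}}{3}$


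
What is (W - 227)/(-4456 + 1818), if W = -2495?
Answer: 1361/1319 ≈ 1.0318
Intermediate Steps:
(W - 227)/(-4456 + 1818) = (-2495 - 227)/(-4456 + 1818) = -2722/(-2638) = -2722*(-1/2638) = 1361/1319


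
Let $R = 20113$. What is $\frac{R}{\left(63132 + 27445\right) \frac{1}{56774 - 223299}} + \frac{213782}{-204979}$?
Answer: $- \frac{686559079693389}{18566382883} \approx -36979.0$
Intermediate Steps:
$\frac{R}{\left(63132 + 27445\right) \frac{1}{56774 - 223299}} + \frac{213782}{-204979} = \frac{20113}{\left(63132 + 27445\right) \frac{1}{56774 - 223299}} + \frac{213782}{-204979} = \frac{20113}{90577 \frac{1}{-166525}} + 213782 \left(- \frac{1}{204979}\right) = \frac{20113}{90577 \left(- \frac{1}{166525}\right)} - \frac{213782}{204979} = \frac{20113}{- \frac{90577}{166525}} - \frac{213782}{204979} = 20113 \left(- \frac{166525}{90577}\right) - \frac{213782}{204979} = - \frac{3349317325}{90577} - \frac{213782}{204979} = - \frac{686559079693389}{18566382883}$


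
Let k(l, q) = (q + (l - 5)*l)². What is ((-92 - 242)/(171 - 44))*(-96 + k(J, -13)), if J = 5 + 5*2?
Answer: -6236782/127 ≈ -49109.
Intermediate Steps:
J = 15 (J = 5 + 10 = 15)
k(l, q) = (q + l*(-5 + l))² (k(l, q) = (q + (-5 + l)*l)² = (q + l*(-5 + l))²)
((-92 - 242)/(171 - 44))*(-96 + k(J, -13)) = ((-92 - 242)/(171 - 44))*(-96 + (-13 + 15² - 5*15)²) = (-334/127)*(-96 + (-13 + 225 - 75)²) = (-334*1/127)*(-96 + 137²) = -334*(-96 + 18769)/127 = -334/127*18673 = -6236782/127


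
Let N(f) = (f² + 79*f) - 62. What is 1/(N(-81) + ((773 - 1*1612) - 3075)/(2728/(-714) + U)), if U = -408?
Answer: 73510/8049649 ≈ 0.0091321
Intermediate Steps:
N(f) = -62 + f² + 79*f
1/(N(-81) + ((773 - 1*1612) - 3075)/(2728/(-714) + U)) = 1/((-62 + (-81)² + 79*(-81)) + ((773 - 1*1612) - 3075)/(2728/(-714) - 408)) = 1/((-62 + 6561 - 6399) + ((773 - 1612) - 3075)/(2728*(-1/714) - 408)) = 1/(100 + (-839 - 3075)/(-1364/357 - 408)) = 1/(100 - 3914/(-147020/357)) = 1/(100 - 3914*(-357/147020)) = 1/(100 + 698649/73510) = 1/(8049649/73510) = 73510/8049649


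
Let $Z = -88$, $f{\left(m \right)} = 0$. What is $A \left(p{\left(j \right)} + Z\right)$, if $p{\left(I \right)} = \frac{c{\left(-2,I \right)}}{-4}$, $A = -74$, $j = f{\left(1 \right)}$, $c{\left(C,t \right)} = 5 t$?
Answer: $6512$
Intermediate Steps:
$j = 0$
$p{\left(I \right)} = - \frac{5 I}{4}$ ($p{\left(I \right)} = \frac{5 I}{-4} = 5 I \left(- \frac{1}{4}\right) = - \frac{5 I}{4}$)
$A \left(p{\left(j \right)} + Z\right) = - 74 \left(\left(- \frac{5}{4}\right) 0 - 88\right) = - 74 \left(0 - 88\right) = \left(-74\right) \left(-88\right) = 6512$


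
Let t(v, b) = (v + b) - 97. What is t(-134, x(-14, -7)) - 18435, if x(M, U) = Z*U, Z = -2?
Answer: -18652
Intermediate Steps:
x(M, U) = -2*U
t(v, b) = -97 + b + v (t(v, b) = (b + v) - 97 = -97 + b + v)
t(-134, x(-14, -7)) - 18435 = (-97 - 2*(-7) - 134) - 18435 = (-97 + 14 - 134) - 18435 = -217 - 18435 = -18652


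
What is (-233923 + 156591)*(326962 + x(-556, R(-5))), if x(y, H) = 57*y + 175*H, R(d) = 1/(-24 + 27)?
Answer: -68514992020/3 ≈ -2.2838e+10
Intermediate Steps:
R(d) = 1/3
(-233923 + 156591)*(326962 + x(-556, R(-5))) = (-233923 + 156591)*(326962 + (57*(-556) + 175*(1/3))) = -77332*(326962 + (-31692 + 175/3)) = -77332*(326962 - 94901/3) = -77332*885985/3 = -68514992020/3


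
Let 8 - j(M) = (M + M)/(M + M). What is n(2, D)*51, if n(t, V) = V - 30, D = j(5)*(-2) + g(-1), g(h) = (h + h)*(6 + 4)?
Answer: -3264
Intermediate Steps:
g(h) = 20*h (g(h) = (2*h)*10 = 20*h)
j(M) = 7 (j(M) = 8 - (M + M)/(M + M) = 8 - 2*M/(2*M) = 8 - 2*M*1/(2*M) = 8 - 1*1 = 8 - 1 = 7)
D = -34 (D = 7*(-2) + 20*(-1) = -14 - 20 = -34)
n(t, V) = -30 + V
n(2, D)*51 = (-30 - 34)*51 = -64*51 = -3264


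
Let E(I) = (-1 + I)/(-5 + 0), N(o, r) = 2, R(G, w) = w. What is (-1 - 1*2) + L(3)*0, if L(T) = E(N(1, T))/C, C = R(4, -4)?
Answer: -3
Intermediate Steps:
C = -4
E(I) = 1/5 - I/5 (E(I) = (-1 + I)/(-5) = (-1 + I)*(-1/5) = 1/5 - I/5)
L(T) = 1/20 (L(T) = (1/5 - 1/5*2)/(-4) = (1/5 - 2/5)*(-1/4) = -1/5*(-1/4) = 1/20)
(-1 - 1*2) + L(3)*0 = (-1 - 1*2) + (1/20)*0 = (-1 - 2) + 0 = -3 + 0 = -3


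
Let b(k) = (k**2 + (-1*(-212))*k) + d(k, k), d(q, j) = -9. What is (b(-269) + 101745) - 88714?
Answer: 28355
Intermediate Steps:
b(k) = -9 + k**2 + 212*k (b(k) = (k**2 + (-1*(-212))*k) - 9 = (k**2 + 212*k) - 9 = -9 + k**2 + 212*k)
(b(-269) + 101745) - 88714 = ((-9 + (-269)**2 + 212*(-269)) + 101745) - 88714 = ((-9 + 72361 - 57028) + 101745) - 88714 = (15324 + 101745) - 88714 = 117069 - 88714 = 28355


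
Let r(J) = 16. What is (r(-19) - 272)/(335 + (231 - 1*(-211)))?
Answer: -256/777 ≈ -0.32947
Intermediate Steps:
(r(-19) - 272)/(335 + (231 - 1*(-211))) = (16 - 272)/(335 + (231 - 1*(-211))) = -256/(335 + (231 + 211)) = -256/(335 + 442) = -256/777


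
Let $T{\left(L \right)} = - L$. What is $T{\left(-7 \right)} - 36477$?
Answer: $-36470$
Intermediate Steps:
$T{\left(-7 \right)} - 36477 = \left(-1\right) \left(-7\right) - 36477 = 7 - 36477 = -36470$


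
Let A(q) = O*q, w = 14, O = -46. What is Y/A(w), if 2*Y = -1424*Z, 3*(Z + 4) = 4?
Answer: -1424/483 ≈ -2.9482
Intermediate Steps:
A(q) = -46*q
Z = -8/3 (Z = -4 + (1/3)*4 = -4 + 4/3 = -8/3 ≈ -2.6667)
Y = 5696/3 (Y = (-1424*(-8/3))/2 = (1/2)*(11392/3) = 5696/3 ≈ 1898.7)
Y/A(w) = 5696/(3*((-46*14))) = (5696/3)/(-644) = (5696/3)*(-1/644) = -1424/483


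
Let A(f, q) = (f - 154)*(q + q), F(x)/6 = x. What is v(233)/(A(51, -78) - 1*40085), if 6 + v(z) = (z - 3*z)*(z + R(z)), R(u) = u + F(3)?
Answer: 225550/24017 ≈ 9.3913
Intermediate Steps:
F(x) = 6*x
A(f, q) = 2*q*(-154 + f) (A(f, q) = (-154 + f)*(2*q) = 2*q*(-154 + f))
R(u) = 18 + u (R(u) = u + 6*3 = u + 18 = 18 + u)
v(z) = -6 - 2*z*(18 + 2*z) (v(z) = -6 + (z - 3*z)*(z + (18 + z)) = -6 + (-2*z)*(18 + 2*z) = -6 - 2*z*(18 + 2*z))
v(233)/(A(51, -78) - 1*40085) = (-6 - 36*233 - 4*233**2)/(2*(-78)*(-154 + 51) - 1*40085) = (-6 - 8388 - 4*54289)/(2*(-78)*(-103) - 40085) = (-6 - 8388 - 217156)/(16068 - 40085) = -225550/(-24017) = -225550*(-1/24017) = 225550/24017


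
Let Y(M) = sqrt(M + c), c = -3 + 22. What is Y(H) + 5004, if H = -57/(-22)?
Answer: 5004 + 5*sqrt(418)/22 ≈ 5008.6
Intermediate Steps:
c = 19
H = 57/22 (H = -57*(-1/22) = 57/22 ≈ 2.5909)
Y(M) = sqrt(19 + M) (Y(M) = sqrt(M + 19) = sqrt(19 + M))
Y(H) + 5004 = sqrt(19 + 57/22) + 5004 = sqrt(475/22) + 5004 = 5*sqrt(418)/22 + 5004 = 5004 + 5*sqrt(418)/22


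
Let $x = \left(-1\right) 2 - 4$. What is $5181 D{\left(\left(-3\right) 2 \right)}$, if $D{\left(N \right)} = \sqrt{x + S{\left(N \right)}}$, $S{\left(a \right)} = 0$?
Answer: $5181 i \sqrt{6} \approx 12691.0 i$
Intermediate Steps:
$x = -6$ ($x = -2 - 4 = -6$)
$D{\left(N \right)} = i \sqrt{6}$ ($D{\left(N \right)} = \sqrt{-6 + 0} = \sqrt{-6} = i \sqrt{6}$)
$5181 D{\left(\left(-3\right) 2 \right)} = 5181 i \sqrt{6}$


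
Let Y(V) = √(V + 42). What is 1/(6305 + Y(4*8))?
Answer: 6305/39752951 - √74/39752951 ≈ 0.00015839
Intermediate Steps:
Y(V) = √(42 + V)
1/(6305 + Y(4*8)) = 1/(6305 + √(42 + 4*8)) = 1/(6305 + √(42 + 32)) = 1/(6305 + √74)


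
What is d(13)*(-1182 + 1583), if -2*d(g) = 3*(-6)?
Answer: 3609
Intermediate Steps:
d(g) = 9 (d(g) = -3*(-6)/2 = -½*(-18) = 9)
d(13)*(-1182 + 1583) = 9*(-1182 + 1583) = 9*401 = 3609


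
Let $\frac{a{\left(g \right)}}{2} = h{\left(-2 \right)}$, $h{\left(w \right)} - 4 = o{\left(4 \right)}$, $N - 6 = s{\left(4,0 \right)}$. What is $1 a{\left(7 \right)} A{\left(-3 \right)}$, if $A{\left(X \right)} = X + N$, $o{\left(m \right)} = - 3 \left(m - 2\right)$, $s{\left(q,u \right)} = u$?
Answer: $-12$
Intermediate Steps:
$o{\left(m \right)} = 6 - 3 m$ ($o{\left(m \right)} = - 3 \left(-2 + m\right) = 6 - 3 m$)
$N = 6$ ($N = 6 + 0 = 6$)
$h{\left(w \right)} = -2$ ($h{\left(w \right)} = 4 + \left(6 - 12\right) = 4 - 6 = -2$)
$a{\left(g \right)} = -4$ ($a{\left(g \right)} = 2 \left(-2\right) = -4$)
$A{\left(X \right)} = 6 + X$ ($A{\left(X \right)} = X + 6 = 6 + X$)
$1 a{\left(7 \right)} A{\left(-3 \right)} = 1 \left(-4\right) \left(6 - 3\right) = \left(-4\right) 3 = -12$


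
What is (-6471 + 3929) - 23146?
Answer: -25688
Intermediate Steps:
(-6471 + 3929) - 23146 = -2542 - 23146 = -25688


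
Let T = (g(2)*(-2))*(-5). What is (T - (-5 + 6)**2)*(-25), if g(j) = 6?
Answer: -1475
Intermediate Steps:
T = 60 (T = (6*(-2))*(-5) = -12*(-5) = 60)
(T - (-5 + 6)**2)*(-25) = (60 - (-5 + 6)**2)*(-25) = (60 - 1*1**2)*(-25) = (60 - 1*1)*(-25) = (60 - 1)*(-25) = 59*(-25) = -1475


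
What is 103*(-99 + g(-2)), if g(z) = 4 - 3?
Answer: -10094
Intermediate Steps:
g(z) = 1
103*(-99 + g(-2)) = 103*(-99 + 1) = 103*(-98) = -10094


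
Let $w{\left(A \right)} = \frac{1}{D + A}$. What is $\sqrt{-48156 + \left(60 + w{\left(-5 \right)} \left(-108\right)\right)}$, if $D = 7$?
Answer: $15 i \sqrt{214} \approx 219.43 i$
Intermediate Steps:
$w{\left(A \right)} = \frac{1}{7 + A}$
$\sqrt{-48156 + \left(60 + w{\left(-5 \right)} \left(-108\right)\right)} = \sqrt{-48156 + \left(60 + \frac{1}{7 - 5} \left(-108\right)\right)} = \sqrt{-48156 + \left(60 + \frac{1}{2} \left(-108\right)\right)} = \sqrt{-48156 + \left(60 - 54\right)} = \sqrt{-48156 + 6} = \sqrt{-48150} = 15 i \sqrt{214}$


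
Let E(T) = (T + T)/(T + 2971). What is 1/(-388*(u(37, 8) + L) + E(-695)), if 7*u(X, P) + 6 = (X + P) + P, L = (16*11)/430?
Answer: -1712690/4734839199 ≈ -0.00036172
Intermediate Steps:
L = 88/215 (L = 176*(1/430) = 88/215 ≈ 0.40930)
u(X, P) = -6/7 + X/7 + 2*P/7 (u(X, P) = -6/7 + ((X + P) + P)/7 = -6/7 + ((P + X) + P)/7 = -6/7 + (X + 2*P)/7 = -6/7 + (X/7 + 2*P/7) = -6/7 + X/7 + 2*P/7)
E(T) = 2*T/(2971 + T) (E(T) = (2*T)/(2971 + T) = 2*T/(2971 + T))
1/(-388*(u(37, 8) + L) + E(-695)) = 1/(-388*((-6/7 + (⅐)*37 + (2/7)*8) + 88/215) + 2*(-695)/(2971 - 695)) = 1/(-388*((-6/7 + 37/7 + 16/7) + 88/215) + 2*(-695)/2276) = 1/(-388*(47/7 + 88/215) + 2*(-695)*(1/2276)) = 1/(-388*10721/1505 - 695/1138) = 1/(-4159748/1505 - 695/1138) = 1/(-4734839199/1712690) = -1712690/4734839199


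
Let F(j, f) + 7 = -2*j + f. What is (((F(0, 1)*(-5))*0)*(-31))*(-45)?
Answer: 0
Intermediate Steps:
F(j, f) = -7 + f - 2*j (F(j, f) = -7 + (-2*j + f) = -7 + (f - 2*j) = -7 + f - 2*j)
(((F(0, 1)*(-5))*0)*(-31))*(-45) = ((((-7 + 1 - 2*0)*(-5))*0)*(-31))*(-45) = ((((-7 + 1 + 0)*(-5))*0)*(-31))*(-45) = ((-6*(-5)*0)*(-31))*(-45) = ((30*0)*(-31))*(-45) = (0*(-31))*(-45) = 0*(-45) = 0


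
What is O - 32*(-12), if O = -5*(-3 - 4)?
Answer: 419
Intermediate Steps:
O = 35 (O = -5*(-7) = 35)
O - 32*(-12) = 35 - 32*(-12) = 35 + 384 = 419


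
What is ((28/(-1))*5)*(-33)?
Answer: 4620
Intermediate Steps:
((28/(-1))*5)*(-33) = ((28*(-1))*5)*(-33) = -28*5*(-33) = -140*(-33) = 4620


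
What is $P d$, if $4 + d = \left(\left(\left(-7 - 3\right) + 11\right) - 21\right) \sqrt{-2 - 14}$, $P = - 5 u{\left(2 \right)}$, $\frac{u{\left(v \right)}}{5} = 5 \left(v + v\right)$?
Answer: $2000 + 40000 i \approx 2000.0 + 40000.0 i$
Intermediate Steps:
$u{\left(v \right)} = 50 v$ ($u{\left(v \right)} = 5 \cdot 5 \left(v + v\right) = 5 \cdot 5 \cdot 2 v = 5 \cdot 10 v = 50 v$)
$P = -500$ ($P = - 5 \cdot 50 \cdot 2 = \left(-5\right) 100 = -500$)
$d = -4 - 80 i$ ($d = -4 + \left(\left(\left(-7 - 3\right) + 11\right) - 21\right) \sqrt{-2 - 14} = -4 + \left(\left(-10 + 11\right) - 21\right) \sqrt{-16} = -4 + \left(1 - 21\right) 4 i = -4 - 20 \cdot 4 i = -4 - 80 i \approx -4.0 - 80.0 i$)
$P d = - 500 \left(-4 - 80 i\right) = 2000 + 40000 i$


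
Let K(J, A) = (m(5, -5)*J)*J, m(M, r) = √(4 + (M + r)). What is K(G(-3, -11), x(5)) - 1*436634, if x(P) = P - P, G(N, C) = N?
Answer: -436616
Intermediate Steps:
x(P) = 0
m(M, r) = √(4 + M + r)
K(J, A) = 2*J² (K(J, A) = (√(4 + 5 - 5)*J)*J = (√4*J)*J = (2*J)*J = 2*J²)
K(G(-3, -11), x(5)) - 1*436634 = 2*(-3)² - 1*436634 = 2*9 - 436634 = 18 - 436634 = -436616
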